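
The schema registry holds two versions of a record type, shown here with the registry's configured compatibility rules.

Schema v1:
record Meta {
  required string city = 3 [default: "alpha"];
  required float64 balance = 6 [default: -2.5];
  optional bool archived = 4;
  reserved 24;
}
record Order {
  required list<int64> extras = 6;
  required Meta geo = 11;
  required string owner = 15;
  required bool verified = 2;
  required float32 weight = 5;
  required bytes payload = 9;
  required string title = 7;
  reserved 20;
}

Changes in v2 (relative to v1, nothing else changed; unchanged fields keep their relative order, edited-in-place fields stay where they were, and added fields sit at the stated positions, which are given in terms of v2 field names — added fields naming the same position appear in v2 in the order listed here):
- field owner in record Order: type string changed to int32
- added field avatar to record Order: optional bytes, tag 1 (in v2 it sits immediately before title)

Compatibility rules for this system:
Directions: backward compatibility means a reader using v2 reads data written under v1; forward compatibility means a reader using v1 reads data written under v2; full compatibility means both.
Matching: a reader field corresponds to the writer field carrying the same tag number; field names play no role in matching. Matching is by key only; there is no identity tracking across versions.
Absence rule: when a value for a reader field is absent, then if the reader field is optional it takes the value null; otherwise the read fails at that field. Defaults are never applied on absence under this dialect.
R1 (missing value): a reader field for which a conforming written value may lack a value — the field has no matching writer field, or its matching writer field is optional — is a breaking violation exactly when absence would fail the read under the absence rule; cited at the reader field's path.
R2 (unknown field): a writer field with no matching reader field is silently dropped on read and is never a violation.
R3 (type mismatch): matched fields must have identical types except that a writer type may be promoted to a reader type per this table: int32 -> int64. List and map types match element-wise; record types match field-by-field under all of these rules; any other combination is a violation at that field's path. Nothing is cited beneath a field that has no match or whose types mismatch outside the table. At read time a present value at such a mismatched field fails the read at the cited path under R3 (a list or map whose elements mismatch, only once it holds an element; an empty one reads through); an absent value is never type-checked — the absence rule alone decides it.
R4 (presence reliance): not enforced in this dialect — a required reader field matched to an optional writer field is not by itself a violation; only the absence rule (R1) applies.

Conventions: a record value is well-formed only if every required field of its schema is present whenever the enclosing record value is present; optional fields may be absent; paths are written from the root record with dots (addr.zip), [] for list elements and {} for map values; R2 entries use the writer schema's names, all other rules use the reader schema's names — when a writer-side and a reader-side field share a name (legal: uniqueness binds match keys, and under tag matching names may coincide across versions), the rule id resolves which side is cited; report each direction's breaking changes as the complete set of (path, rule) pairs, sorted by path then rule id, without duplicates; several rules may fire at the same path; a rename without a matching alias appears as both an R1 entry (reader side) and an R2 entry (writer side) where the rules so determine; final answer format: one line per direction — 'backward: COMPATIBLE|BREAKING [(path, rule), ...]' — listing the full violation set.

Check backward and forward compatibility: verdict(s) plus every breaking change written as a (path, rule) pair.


arrows below run writer -> reader for Order
backward analysis of Order with v2 as reader and v1 as writer:
  writer required, list<int64> -> list<int64>: reader extras maps from writer extras
  writer required, Meta -> Meta: reader geo maps from writer geo
  writer required, string -> int32: reader owner maps from writer owner
  writer required, bool -> bool: reader verified maps from writer verified
  writer required, float32 -> float32: reader weight maps from writer weight
  writer required, bytes -> bytes: reader payload maps from writer payload
  no writer field matches reader avatar
  writer required, string -> string: reader title maps from writer title
  writer required, string -> string: reader geo.city maps from writer geo.city
  writer required, float64 -> float64: reader geo.balance maps from writer geo.balance
  writer optional, bool -> bool: reader geo.archived maps from writer geo.archived
  rule R3 violated at owner
  => 1 violation(s): backward is BREAKING for Order
forward analysis of Order with v1 as reader and v2 as writer:
  writer required, list<int64> -> list<int64>: reader extras maps from writer extras
  writer required, Meta -> Meta: reader geo maps from writer geo
  writer required, int32 -> string: reader owner maps from writer owner
  writer required, bool -> bool: reader verified maps from writer verified
  writer required, float32 -> float32: reader weight maps from writer weight
  writer required, bytes -> bytes: reader payload maps from writer payload
  writer required, string -> string: reader title maps from writer title
  leftover writer field: avatar
  writer required, string -> string: reader geo.city maps from writer geo.city
  writer required, float64 -> float64: reader geo.balance maps from writer geo.balance
  writer optional, bool -> bool: reader geo.archived maps from writer geo.archived
  rule R3 violated at owner
  => 1 violation(s): forward is BREAKING for Order

backward: BREAKING [(owner, R3)]; forward: BREAKING [(owner, R3)]


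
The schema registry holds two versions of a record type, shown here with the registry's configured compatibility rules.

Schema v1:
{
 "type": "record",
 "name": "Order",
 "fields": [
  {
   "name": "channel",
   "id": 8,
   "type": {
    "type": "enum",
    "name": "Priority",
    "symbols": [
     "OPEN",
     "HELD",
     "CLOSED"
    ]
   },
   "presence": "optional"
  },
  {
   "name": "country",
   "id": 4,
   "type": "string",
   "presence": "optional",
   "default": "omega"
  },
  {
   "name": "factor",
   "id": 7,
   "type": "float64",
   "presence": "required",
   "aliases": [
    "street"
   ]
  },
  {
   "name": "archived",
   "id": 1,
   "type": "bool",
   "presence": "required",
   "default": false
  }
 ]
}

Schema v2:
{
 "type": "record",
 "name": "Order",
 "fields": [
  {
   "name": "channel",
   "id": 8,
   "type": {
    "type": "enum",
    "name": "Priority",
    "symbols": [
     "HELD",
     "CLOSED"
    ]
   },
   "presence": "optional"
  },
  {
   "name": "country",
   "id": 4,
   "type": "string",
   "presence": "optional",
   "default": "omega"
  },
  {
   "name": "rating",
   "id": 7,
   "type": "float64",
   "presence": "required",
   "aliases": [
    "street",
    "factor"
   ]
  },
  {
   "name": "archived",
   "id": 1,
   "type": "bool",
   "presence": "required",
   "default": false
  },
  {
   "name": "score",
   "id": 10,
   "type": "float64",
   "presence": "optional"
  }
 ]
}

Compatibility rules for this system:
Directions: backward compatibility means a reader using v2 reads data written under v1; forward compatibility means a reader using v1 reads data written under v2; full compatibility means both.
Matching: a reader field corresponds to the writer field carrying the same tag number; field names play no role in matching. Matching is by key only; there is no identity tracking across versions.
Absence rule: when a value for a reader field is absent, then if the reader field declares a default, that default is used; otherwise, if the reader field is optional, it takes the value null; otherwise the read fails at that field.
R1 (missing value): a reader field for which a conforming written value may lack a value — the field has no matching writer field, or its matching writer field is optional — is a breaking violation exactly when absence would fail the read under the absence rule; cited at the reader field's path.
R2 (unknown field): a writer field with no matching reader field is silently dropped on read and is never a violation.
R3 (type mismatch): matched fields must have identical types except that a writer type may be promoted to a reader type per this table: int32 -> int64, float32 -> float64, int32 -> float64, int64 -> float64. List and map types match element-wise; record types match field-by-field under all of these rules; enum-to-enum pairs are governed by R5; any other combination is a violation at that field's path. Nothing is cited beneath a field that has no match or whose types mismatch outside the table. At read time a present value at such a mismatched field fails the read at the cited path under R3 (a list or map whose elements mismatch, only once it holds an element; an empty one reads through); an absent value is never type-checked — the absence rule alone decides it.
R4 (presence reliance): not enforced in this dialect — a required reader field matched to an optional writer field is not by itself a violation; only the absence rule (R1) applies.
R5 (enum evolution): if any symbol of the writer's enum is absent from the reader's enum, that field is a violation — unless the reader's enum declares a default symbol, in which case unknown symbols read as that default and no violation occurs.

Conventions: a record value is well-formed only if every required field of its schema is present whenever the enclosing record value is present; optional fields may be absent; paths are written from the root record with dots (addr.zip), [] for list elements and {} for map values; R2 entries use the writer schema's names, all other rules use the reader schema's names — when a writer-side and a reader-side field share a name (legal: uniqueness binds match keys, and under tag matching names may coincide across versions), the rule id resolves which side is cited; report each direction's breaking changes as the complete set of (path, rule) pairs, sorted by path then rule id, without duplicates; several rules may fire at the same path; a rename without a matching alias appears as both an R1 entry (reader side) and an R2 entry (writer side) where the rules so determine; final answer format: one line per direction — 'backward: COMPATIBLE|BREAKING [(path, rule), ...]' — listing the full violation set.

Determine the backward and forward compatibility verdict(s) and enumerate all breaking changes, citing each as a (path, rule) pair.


backward: BREAKING [(channel, R5)]; forward: COMPATIBLE []

the writer's type comes first in each Order pair
backward on Order — v2 reading data written by v1:
  writer optional, Priority -> Priority: reader channel maps from writer channel
  writer optional, string -> string: reader country maps from writer country
  writer required, float64 -> float64: reader rating maps from writer factor
  writer required, bool -> bool: reader archived maps from writer archived
  score: no writer match
  violation R5 at channel
  => backward: BREAKING (1)
forward on Order — v1 reading data written by v2:
  writer optional, Priority -> Priority: reader channel maps from writer channel
  writer optional, string -> string: reader country maps from writer country
  writer required, float64 -> float64: reader factor maps from writer rating
  writer required, bool -> bool: reader archived maps from writer archived
  leftover writer field: score
  => forward verdict for Order: COMPATIBLE, no violations


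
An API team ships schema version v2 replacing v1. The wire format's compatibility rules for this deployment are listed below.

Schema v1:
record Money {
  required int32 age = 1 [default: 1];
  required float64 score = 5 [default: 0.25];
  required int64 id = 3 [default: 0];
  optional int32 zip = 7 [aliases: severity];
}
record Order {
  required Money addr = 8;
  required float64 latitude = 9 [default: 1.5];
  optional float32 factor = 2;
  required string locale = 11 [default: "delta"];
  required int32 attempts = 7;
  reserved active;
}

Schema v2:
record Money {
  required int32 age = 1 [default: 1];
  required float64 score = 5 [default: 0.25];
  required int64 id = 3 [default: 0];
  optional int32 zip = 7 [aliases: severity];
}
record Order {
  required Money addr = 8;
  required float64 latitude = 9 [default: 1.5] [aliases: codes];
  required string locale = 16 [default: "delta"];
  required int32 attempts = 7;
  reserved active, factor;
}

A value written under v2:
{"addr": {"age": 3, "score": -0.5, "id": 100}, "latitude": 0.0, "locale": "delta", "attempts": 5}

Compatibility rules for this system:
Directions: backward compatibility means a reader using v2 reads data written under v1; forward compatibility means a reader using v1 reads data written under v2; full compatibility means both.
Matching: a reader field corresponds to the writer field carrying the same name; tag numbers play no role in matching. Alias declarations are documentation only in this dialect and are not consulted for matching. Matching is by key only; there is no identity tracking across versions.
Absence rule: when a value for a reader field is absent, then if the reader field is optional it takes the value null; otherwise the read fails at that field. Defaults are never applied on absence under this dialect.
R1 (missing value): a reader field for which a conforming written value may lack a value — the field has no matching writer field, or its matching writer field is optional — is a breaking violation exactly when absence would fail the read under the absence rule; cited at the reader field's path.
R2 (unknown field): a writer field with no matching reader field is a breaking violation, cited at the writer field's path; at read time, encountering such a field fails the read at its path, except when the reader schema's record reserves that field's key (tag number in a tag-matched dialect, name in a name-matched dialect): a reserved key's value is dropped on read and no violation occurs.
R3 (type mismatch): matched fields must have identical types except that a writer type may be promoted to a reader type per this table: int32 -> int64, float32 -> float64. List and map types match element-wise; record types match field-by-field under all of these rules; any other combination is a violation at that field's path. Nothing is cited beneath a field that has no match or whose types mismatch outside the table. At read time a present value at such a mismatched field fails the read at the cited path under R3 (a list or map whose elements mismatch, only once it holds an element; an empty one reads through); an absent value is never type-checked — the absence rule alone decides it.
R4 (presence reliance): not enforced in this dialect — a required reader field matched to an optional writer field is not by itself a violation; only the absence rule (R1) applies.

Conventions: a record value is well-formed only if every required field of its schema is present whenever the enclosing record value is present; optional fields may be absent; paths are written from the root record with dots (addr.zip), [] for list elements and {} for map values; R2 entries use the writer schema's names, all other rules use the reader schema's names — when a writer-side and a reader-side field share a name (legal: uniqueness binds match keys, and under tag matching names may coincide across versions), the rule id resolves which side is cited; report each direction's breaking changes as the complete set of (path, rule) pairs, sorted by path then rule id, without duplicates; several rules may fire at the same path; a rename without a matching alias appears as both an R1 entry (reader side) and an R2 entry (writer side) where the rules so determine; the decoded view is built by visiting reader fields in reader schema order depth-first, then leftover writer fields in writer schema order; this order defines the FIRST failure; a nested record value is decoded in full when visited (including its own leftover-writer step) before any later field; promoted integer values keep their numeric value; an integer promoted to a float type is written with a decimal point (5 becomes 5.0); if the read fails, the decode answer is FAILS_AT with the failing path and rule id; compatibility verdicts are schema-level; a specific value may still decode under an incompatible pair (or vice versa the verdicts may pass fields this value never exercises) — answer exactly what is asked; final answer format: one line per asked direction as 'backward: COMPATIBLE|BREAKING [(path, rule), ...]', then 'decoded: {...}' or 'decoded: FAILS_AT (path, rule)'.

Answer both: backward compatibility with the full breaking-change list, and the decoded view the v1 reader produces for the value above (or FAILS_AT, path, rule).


backward: COMPATIBLE []; decoded: {"addr": {"age": 3, "score": -0.5, "id": 100, "zip": null}, "latitude": 0.0, "factor": null, "locale": "delta", "attempts": 5}

arrows below run writer -> reader for Order
backward analysis of Order with v2 as reader and v1 as writer:
  Money -> Money, writer required: addr aligns to addr
  float64 -> float64, writer required: latitude aligns to latitude
  string -> string, writer required: locale aligns to locale
  int32 -> int32, writer required: attempts aligns to attempts
  factor (writer side), unknown to reader
  int32 -> int32, writer required: addr.age aligns to addr.age
  float64 -> float64, writer required: addr.score aligns to addr.score
  int64 -> int64, writer required: addr.id aligns to addr.id
  int32 -> int32, writer optional: addr.zip aligns to addr.zip
  => no violations; backward on Order: COMPATIBLE
decode (reader v1):
  addr.age := 3
  addr.score := -0.5
  addr.id := 100
  addr.zip := null (not supplied -> null)
  latitude := 0.0
  factor := null (not supplied -> null)
  locale := "delta"
  attempts := 5
  => decoded: {"addr": {"age": 3, "score": -0.5, "id": 100, "zip": null}, "latitude": 0.0, "factor": null, "locale": "delta", "attempts": 5}
the other Order changes do not affect what is asked:
  field locale in record Order: tag 11 changed to 16 -> triggers nothing under Order's printed rules — same verdict
  removed field factor from record Order (its key "factor" joins the reserved list) -> triggers nothing under Order's printed rules — same verdict


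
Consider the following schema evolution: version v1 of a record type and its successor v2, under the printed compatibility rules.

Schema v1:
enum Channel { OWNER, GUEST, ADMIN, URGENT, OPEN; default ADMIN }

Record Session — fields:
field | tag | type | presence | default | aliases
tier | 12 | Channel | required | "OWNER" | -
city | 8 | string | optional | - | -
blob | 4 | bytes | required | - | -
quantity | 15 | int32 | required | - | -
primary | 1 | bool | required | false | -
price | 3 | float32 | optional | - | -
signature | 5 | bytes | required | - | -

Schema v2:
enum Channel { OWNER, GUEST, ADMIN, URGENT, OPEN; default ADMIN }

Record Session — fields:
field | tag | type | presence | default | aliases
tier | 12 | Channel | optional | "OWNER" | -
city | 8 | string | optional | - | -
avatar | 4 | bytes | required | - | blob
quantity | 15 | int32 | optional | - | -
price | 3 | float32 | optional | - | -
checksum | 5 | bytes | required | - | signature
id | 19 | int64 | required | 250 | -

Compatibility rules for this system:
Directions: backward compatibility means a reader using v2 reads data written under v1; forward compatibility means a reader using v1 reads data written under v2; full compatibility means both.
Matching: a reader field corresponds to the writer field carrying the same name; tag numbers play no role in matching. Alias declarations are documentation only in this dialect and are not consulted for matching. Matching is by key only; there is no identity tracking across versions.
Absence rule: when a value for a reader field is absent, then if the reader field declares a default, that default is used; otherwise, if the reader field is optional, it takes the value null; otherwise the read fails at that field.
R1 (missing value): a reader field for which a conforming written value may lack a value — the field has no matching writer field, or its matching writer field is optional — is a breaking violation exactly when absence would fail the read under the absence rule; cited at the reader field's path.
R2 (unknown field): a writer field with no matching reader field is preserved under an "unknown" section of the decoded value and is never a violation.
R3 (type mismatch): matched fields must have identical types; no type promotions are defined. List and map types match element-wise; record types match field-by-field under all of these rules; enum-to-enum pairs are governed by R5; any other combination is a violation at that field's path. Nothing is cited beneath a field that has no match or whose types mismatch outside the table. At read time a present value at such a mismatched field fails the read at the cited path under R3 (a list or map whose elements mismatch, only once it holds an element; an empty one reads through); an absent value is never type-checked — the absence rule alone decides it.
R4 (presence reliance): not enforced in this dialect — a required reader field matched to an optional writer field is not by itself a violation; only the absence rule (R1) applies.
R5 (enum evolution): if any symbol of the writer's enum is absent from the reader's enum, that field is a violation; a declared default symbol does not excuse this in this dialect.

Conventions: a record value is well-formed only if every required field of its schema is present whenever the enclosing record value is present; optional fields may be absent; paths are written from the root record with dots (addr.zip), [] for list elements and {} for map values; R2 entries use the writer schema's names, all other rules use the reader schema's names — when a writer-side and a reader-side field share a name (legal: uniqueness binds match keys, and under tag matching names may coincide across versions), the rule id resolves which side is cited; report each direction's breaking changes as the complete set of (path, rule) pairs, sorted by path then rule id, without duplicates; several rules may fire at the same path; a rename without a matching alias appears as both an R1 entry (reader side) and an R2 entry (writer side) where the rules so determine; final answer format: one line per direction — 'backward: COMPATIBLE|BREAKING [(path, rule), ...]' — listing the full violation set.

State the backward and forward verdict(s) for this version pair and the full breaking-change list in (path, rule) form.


backward: BREAKING [(avatar, R1), (checksum, R1)]; forward: BREAKING [(blob, R1), (quantity, R1), (signature, R1)]

each type pair in Session: writer, then reader
backward for Session (reader v2, writer v1):
  tier: paired with writer tier (Channel -> Channel; writer required)
  city: paired with writer city (string -> string; writer optional)
  avatar: no writer match
  quantity: paired with writer quantity (int32 -> int32; writer required)
  price: paired with writer price (float32 -> float32; writer optional)
  checksum: no writer match
  id: no writer match
  writer blob: unknown to reader
  writer primary: unknown to reader
  writer signature: unknown to reader
  R1 fires at avatar
  R1 fires at checksum
  backward on Session therefore BREAKING (2)
forward for Session (reader v1, writer v2):
  tier: paired with writer tier (Channel -> Channel; writer optional)
  city: paired with writer city (string -> string; writer optional)
  blob: no writer match
  quantity: paired with writer quantity (int32 -> int32; writer optional)
  primary: no writer match
  price: paired with writer price (float32 -> float32; writer optional)
  signature: no writer match
  writer avatar: unknown to reader
  writer checksum: unknown to reader
  writer id: unknown to reader
  R1 fires at blob
  R1 fires at quantity
  R1 fires at signature
  forward on Session therefore BREAKING (3)


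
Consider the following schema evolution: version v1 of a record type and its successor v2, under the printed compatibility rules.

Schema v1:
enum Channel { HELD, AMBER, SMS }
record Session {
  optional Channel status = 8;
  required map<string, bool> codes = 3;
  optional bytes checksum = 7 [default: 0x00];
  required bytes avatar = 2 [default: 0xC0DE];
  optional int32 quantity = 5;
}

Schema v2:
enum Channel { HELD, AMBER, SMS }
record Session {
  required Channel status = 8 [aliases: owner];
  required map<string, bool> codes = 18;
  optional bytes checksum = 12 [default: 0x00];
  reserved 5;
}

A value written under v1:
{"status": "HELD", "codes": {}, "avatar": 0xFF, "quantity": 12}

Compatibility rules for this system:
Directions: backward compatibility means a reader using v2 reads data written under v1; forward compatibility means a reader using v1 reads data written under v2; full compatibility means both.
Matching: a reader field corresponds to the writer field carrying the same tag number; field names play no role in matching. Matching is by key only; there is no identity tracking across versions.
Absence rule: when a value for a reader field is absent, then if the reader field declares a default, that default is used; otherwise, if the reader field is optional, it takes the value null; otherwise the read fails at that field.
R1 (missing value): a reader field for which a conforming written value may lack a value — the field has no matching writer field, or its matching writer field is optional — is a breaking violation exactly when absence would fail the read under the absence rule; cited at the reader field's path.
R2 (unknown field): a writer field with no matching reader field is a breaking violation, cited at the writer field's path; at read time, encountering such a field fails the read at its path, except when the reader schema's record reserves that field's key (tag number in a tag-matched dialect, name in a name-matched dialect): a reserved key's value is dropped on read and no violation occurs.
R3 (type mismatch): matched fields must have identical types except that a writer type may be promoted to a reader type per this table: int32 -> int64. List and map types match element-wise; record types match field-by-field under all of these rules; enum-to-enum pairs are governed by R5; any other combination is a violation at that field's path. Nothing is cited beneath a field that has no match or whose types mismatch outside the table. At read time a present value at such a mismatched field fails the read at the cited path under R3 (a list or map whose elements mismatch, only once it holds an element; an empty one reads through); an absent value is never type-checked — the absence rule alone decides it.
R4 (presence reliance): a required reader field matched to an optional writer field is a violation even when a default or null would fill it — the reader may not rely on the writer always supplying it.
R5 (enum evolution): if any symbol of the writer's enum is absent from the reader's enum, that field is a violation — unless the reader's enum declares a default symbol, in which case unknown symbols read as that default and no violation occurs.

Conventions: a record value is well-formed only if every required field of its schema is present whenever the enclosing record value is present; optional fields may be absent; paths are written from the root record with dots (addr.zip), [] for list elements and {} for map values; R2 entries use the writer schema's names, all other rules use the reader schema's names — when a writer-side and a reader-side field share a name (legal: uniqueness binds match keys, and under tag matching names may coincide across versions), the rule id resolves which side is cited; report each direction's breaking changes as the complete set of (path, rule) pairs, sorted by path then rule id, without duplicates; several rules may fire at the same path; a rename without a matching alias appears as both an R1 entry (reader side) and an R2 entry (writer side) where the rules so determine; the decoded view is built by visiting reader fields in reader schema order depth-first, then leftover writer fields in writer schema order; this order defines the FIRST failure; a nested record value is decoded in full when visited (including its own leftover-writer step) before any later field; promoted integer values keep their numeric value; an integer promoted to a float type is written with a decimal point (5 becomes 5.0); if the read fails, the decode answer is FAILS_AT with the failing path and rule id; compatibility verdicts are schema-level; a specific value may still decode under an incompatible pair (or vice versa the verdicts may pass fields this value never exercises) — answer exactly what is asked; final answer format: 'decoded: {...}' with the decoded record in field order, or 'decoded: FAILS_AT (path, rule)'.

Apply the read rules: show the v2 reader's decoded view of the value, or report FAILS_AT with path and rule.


in Session below, arrows point writer -> reader
migrating the Session value to v2:
  status := "HELD"
  read fails at codes under R1 (no fill)
  => FAILS_AT (codes, R1)
ruling out the remaining Session differences:
  removed field quantity from record Session (its key 5 joins the reserved list) -> no rule fires on it and the decoded Session view is identical with or without it
  removed field avatar from record Session -> schema-level compatibility only; this Session value's decode is unchanged
  field status in record Session: optional changed to required -> schema-level compatibility only; this Session value's decode is unchanged
  field checksum in record Session: tag 7 changed to 12 -> schema-level compatibility only; this Session value's decode is unchanged

decoded: FAILS_AT (codes, R1)


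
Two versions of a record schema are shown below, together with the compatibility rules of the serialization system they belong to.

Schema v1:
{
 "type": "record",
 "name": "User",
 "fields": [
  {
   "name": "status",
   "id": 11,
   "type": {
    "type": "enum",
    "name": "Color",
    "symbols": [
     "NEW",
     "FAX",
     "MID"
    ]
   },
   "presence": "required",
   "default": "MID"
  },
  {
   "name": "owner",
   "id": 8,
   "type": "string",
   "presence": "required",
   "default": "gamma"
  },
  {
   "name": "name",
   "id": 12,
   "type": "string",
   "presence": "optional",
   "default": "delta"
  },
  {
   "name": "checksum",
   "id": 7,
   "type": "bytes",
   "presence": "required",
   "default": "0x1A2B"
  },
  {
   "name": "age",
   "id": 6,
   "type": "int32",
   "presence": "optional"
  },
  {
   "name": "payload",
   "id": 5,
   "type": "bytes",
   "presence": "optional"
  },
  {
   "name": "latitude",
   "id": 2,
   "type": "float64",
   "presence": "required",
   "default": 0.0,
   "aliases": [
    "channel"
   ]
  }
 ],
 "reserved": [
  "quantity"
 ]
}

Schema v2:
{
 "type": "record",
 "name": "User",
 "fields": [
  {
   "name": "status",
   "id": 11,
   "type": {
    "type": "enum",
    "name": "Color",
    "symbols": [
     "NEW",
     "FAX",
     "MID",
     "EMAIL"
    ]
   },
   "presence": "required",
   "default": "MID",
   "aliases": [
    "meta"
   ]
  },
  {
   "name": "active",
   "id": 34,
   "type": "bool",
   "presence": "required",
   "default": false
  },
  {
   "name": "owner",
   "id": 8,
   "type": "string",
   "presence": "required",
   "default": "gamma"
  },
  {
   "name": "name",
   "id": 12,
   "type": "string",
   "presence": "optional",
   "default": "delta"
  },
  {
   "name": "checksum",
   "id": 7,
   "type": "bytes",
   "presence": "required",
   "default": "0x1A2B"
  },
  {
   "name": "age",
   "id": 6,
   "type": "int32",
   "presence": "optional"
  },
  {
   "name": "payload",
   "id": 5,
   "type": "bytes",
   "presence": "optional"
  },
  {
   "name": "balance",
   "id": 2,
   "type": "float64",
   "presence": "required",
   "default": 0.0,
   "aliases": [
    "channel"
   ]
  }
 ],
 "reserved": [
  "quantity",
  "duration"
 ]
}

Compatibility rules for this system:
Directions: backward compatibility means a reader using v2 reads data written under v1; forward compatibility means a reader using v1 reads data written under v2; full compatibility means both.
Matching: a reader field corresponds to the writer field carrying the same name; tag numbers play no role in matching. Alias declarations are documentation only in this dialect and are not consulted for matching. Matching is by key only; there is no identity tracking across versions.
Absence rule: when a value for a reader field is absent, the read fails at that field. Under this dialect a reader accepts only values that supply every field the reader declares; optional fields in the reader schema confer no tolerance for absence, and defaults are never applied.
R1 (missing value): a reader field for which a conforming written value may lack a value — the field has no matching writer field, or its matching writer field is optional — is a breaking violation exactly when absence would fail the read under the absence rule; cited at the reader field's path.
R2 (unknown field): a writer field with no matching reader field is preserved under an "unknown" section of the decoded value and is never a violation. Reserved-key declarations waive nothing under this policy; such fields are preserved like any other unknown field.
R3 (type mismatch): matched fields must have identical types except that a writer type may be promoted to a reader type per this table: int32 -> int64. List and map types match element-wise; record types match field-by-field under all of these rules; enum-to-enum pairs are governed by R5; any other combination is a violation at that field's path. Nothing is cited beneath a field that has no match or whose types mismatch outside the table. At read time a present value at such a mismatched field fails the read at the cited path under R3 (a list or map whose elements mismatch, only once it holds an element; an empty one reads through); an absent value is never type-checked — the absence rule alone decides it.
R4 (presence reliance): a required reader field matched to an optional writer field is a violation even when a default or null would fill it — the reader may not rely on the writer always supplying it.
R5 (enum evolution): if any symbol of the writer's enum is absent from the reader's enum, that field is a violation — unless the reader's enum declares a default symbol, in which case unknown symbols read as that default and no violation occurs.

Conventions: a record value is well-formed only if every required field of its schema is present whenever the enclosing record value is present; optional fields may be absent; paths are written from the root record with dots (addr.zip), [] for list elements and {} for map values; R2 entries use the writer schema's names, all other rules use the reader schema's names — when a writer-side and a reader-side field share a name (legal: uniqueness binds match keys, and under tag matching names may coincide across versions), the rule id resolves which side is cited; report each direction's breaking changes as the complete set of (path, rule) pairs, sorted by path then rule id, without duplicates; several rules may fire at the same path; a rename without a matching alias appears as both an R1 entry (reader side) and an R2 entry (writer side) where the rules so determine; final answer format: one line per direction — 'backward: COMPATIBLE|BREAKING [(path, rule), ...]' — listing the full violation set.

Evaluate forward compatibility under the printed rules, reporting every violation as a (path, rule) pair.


forward: BREAKING [(age, R1), (latitude, R1), (name, R1), (payload, R1), (status, R5)]

arrows below run writer -> reader for User
forward pass over User, reader schema v1, writer schema v2:
  writer required, Color -> Color: reader status maps from writer status
  writer required, string -> string: reader owner maps from writer owner
  writer optional, string -> string: reader name maps from writer name
  writer required, bytes -> bytes: reader checksum maps from writer checksum
  writer optional, int32 -> int32: reader age maps from writer age
  writer optional, bytes -> bytes: reader payload maps from writer payload
  latitude: no writer-side match
  active (writer side), unknown to reader
  balance (writer side), unknown to reader
  breaking: (age, R1)
  breaking: (latitude, R1)
  breaking: (name, R1)
  breaking: (payload, R1)
  breaking: (status, R5)
  forward on User therefore BREAKING (5)
the other User changes do not affect what is asked:
  added field active to record User: required bool, tag 34, default false (in v2 it sits immediately before owner) -> its effect on User is confined to the backward direction, not asked


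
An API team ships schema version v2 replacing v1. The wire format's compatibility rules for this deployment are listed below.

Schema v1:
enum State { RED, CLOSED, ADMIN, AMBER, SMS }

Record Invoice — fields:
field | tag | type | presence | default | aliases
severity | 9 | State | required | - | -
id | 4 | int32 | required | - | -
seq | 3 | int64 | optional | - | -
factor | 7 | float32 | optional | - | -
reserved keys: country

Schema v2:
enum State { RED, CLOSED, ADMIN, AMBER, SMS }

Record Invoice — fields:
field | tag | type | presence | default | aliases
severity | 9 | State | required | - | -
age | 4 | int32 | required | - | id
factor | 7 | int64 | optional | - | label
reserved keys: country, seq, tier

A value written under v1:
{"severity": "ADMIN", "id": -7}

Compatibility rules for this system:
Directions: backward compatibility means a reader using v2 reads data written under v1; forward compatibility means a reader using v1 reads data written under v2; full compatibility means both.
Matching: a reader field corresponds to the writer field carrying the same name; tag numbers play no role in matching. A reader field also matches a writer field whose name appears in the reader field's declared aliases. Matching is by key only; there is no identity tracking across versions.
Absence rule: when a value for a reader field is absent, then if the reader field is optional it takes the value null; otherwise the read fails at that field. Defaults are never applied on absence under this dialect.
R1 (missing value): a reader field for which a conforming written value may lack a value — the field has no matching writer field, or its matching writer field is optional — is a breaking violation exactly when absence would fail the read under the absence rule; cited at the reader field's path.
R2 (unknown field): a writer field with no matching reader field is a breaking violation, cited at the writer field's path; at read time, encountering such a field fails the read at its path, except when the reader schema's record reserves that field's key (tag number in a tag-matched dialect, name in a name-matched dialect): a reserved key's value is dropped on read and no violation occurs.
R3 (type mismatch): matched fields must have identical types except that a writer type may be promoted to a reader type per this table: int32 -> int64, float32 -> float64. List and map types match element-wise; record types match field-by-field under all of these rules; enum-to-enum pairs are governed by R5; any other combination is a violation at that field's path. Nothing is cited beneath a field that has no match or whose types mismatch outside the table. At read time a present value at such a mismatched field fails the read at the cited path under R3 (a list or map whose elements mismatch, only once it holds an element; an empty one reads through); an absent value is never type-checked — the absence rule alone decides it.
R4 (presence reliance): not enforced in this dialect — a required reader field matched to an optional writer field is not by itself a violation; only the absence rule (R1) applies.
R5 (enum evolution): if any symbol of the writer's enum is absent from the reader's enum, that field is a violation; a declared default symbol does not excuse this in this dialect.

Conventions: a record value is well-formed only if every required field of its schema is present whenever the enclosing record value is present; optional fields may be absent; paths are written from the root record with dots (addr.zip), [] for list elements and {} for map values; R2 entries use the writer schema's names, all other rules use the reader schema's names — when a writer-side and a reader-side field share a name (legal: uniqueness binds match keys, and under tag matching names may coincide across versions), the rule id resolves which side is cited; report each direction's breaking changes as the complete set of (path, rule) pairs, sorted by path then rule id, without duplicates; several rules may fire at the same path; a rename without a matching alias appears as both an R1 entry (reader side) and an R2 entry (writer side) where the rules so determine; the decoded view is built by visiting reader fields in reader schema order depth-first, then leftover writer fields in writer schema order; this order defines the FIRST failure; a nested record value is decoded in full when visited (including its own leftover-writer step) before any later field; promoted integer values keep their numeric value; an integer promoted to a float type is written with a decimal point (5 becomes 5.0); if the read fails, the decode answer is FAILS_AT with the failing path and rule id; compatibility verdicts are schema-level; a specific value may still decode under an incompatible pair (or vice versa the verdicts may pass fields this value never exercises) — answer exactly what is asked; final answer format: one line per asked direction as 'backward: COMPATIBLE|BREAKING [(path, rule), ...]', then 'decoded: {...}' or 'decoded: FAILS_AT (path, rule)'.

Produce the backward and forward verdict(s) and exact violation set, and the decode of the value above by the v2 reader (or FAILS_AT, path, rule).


arrows below run writer -> reader for Invoice
backward for Invoice (reader v2, writer v1):
  severity <- severity (State -> State, writer required)
  age <- id (int32 -> int32, writer required)
  factor <- factor (float32 -> int64, writer optional)
  seq (writer side), unknown to reader
  rule R3 violated at factor
  => 1 violation(s): backward is BREAKING for Invoice
forward for Invoice (reader v1, writer v2):
  severity <- severity (State -> State, writer required)
  id: no writer match
  seq: no writer match
  factor <- factor (int64 -> float32, writer optional)
  age (writer side), unknown to reader
  rule R2 violated at age
  rule R3 violated at factor
  rule R1 violated at id
  => 3 violation(s): forward is BREAKING for Invoice
decode (reader v2):
  severity := "ADMIN"
  age := -7 (from writer id)
  factor := null (missing; optional => null)
  => decoded: {"severity": "ADMIN", "age": -7, "factor": null}

backward: BREAKING [(factor, R3)]; forward: BREAKING [(age, R2), (factor, R3), (id, R1)]; decoded: {"severity": "ADMIN", "age": -7, "factor": null}
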